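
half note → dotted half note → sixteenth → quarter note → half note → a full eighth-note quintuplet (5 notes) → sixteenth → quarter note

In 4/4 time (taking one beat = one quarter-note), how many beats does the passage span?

One quarter-note beat = 4 sixteenth notes.
Working in sixteenth notes: half note = 8; dotted half note = 12; sixteenth = 1; quarter note = 4; half note = 8; a full eighth-note quintuplet (5 notes) (five quintuplet eighths span one half) = 8; sixteenth = 1; quarter note = 4.
Total: 8 + 12 + 1 + 4 + 8 + 8 + 1 + 4 = 46.
46 ÷ 4 = 11.5 beats.

11.5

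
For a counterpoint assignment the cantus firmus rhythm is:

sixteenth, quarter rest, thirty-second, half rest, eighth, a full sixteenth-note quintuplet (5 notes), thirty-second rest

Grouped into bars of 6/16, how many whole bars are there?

One bar of 6/16 = 12 thirty-second notes.
In thirty-second notes: sixteenth = 2; quarter rest = 8; thirty-second = 1; half rest = 16; eighth = 4; a full sixteenth-note quintuplet (5 notes) (five quintuplet sixteenths span one quarter) = 8; thirty-second rest = 1.
Total: 2 + 8 + 1 + 16 + 4 + 8 + 1 = 40.
40 ÷ 12 = 3 complete bars with 4 left over.

3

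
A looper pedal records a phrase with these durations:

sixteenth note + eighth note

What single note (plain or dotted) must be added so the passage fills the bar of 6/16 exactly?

dotted eighth note

The bar of 6/16 = 6 sixteenth notes.
Convert each value to sixteenth notes: sixteenth note = 1; eighth note = 2.
Adding: 1 + 2 = 3.
Remaining: 6 − 3 = 3 sixteenth notes, which is a dotted eighth note.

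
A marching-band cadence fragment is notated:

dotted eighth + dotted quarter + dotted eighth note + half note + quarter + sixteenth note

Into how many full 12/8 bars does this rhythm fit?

1

One bar of 12/8 = 24 sixteenth notes.
Working in sixteenth notes: dotted eighth = 3; dotted quarter = 6; dotted eighth note = 3; half note = 8; quarter = 4; sixteenth note = 1.
Sum: 3 + 6 + 3 + 8 + 4 + 1 = 25.
25 ÷ 24 = 1 complete bar with 1 left over.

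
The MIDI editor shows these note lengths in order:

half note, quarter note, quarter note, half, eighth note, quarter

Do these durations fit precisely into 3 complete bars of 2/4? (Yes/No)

One bar of 2/4 = 4 eighth notes, so 3 bars = 12.
Convert each value to eighth notes: half note = 4; quarter note = 2; quarter note = 2; half = 4; eighth note = 1; quarter = 2.
Sum: 4 + 2 + 2 + 4 + 1 + 2 = 15.
15 exceeds 12, so the answer is No.

No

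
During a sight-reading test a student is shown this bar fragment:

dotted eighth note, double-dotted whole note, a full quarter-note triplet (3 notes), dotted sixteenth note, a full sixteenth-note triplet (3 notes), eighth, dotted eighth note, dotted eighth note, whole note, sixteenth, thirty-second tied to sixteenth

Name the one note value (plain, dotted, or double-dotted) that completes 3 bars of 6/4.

3 bars of 6/4 = 144 thirty-second notes.
Working in thirty-second notes: dotted eighth note = 6; double-dotted whole note = 56; a full quarter-note triplet (3 notes) (three triplet quarters span one half) = 16; dotted sixteenth note = 3; a full sixteenth-note triplet (3 notes) (three triplet sixteenths span one eighth) = 4; eighth = 4; dotted eighth note = 6; dotted eighth note = 6; whole note = 32; sixteenth = 2; thirty-second tied to sixteenth (thirty-second + sixteenth) = 3.
Adding: 6 + 56 + 16 + 3 + 4 + 4 + 6 + 6 + 32 + 2 + 3 = 138.
Remaining: 144 − 138 = 6 thirty-second notes, which is a dotted eighth note.

dotted eighth note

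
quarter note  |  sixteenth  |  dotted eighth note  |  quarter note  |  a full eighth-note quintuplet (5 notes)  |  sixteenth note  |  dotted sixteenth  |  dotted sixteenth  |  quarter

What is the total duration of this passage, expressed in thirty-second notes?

Working in thirty-second notes: quarter note = 8; sixteenth = 2; dotted eighth note = 6; quarter note = 8; a full eighth-note quintuplet (5 notes) (five quintuplet eighths span one half) = 16; sixteenth note = 2; dotted sixteenth = 3; dotted sixteenth = 3; quarter = 8.
Adding: 8 + 2 + 6 + 8 + 16 + 2 + 3 + 3 + 8 = 56 thirty-second notes.

56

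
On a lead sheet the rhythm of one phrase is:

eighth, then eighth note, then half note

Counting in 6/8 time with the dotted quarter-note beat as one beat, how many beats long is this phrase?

2

One dotted quarter-note beat = 3 eighth notes.
Express everything in eighth notes: eighth = 1; eighth note = 1; half note = 4.
Sum: 1 + 1 + 4 = 6.
6 ÷ 3 = 2 beats.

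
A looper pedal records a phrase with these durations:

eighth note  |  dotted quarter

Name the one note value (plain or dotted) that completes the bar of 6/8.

The bar of 6/8 = 6 eighth notes.
Working in eighth notes: eighth note = 1; dotted quarter = 3.
Sum: 1 + 3 = 4.
Remaining: 6 − 4 = 2 eighth notes, which is a quarter note.

quarter note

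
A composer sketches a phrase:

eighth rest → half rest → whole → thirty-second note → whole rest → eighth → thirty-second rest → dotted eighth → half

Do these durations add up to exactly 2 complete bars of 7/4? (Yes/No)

Yes

One bar of 7/4 = 56 thirty-second notes, so 2 bars = 112.
Convert each value to thirty-second notes: eighth rest = 4; half rest = 16; whole = 32; thirty-second note = 1; whole rest = 32; eighth = 4; thirty-second rest = 1; dotted eighth = 6; half = 16.
Altogether 4 + 16 + 32 + 1 + 32 + 4 + 1 + 6 + 16 = 112.
112 equals 112, so the answer is Yes.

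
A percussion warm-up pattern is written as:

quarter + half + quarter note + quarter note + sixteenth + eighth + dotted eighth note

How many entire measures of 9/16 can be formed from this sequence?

2

One bar of 9/16 = 9 sixteenth notes.
Express everything in sixteenth notes: quarter = 4; half = 8; quarter note = 4; quarter note = 4; sixteenth = 1; eighth = 2; dotted eighth note = 3.
Altogether 4 + 8 + 4 + 4 + 1 + 2 + 3 = 26.
26 ÷ 9 = 2 complete bars with 8 left over.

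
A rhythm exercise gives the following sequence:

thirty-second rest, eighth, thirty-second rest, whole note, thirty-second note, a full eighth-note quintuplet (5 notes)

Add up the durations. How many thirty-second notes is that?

55

Express everything in thirty-second notes: thirty-second rest = 1; eighth = 4; thirty-second rest = 1; whole note = 32; thirty-second note = 1; a full eighth-note quintuplet (5 notes) (five quintuplet eighths span one half) = 16.
Total: 1 + 4 + 1 + 32 + 1 + 16 = 55 thirty-second notes.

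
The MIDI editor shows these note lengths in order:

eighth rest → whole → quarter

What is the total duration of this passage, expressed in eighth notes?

11

Each duration in eighth notes: eighth rest = 1; whole = 8; quarter = 2.
Altogether 1 + 8 + 2 = 11 eighth notes.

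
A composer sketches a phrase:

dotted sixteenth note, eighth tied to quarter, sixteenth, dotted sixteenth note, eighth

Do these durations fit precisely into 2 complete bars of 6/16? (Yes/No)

Yes

One bar of 6/16 = 12 thirty-second notes, so 2 bars = 24.
Convert each value to thirty-second notes: dotted sixteenth note = 3; eighth tied to quarter (eighth + quarter) = 12; sixteenth = 2; dotted sixteenth note = 3; eighth = 4.
Sum: 3 + 12 + 2 + 3 + 4 = 24.
24 equals 24, so the answer is Yes.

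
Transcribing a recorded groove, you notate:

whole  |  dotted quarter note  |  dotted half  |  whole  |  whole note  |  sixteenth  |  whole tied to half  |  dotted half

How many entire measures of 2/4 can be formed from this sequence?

12

One bar of 2/4 = 8 sixteenth notes.
In sixteenth notes: whole = 16; dotted quarter note = 6; dotted half = 12; whole = 16; whole note = 16; sixteenth = 1; whole tied to half (whole + half) = 24; dotted half = 12.
Sum: 16 + 6 + 12 + 16 + 16 + 1 + 24 + 12 = 103.
103 ÷ 8 = 12 complete bars with 7 left over.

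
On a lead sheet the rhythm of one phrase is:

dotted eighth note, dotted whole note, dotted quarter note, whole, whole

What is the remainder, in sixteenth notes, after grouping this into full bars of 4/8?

One bar of 4/8 = 8 sixteenth notes.
Express everything in sixteenth notes: dotted eighth note = 3; dotted whole note = 24; dotted quarter note = 6; whole = 16; whole = 16.
Sum: 3 + 24 + 6 + 16 + 16 = 65.
65 ÷ 8 = 8 complete bars with 1 sixteenth note remaining.

1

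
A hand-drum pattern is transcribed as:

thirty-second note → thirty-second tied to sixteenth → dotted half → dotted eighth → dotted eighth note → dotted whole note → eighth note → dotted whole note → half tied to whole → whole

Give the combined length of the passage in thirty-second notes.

Express everything in thirty-second notes: thirty-second note = 1; thirty-second tied to sixteenth (thirty-second + sixteenth) = 3; dotted half = 24; dotted eighth = 6; dotted eighth note = 6; dotted whole note = 48; eighth note = 4; dotted whole note = 48; half tied to whole (half + whole) = 48; whole = 32.
Total: 1 + 3 + 24 + 6 + 6 + 48 + 4 + 48 + 48 + 32 = 220 thirty-second notes.

220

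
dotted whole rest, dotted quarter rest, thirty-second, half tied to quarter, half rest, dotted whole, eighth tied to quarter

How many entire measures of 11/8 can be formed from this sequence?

One bar of 11/8 = 44 thirty-second notes.
Working in thirty-second notes: dotted whole rest = 48; dotted quarter rest = 12; thirty-second = 1; half tied to quarter (half + quarter) = 24; half rest = 16; dotted whole = 48; eighth tied to quarter (eighth + quarter) = 12.
Altogether 48 + 12 + 1 + 24 + 16 + 48 + 12 = 161.
161 ÷ 44 = 3 complete bars with 29 left over.

3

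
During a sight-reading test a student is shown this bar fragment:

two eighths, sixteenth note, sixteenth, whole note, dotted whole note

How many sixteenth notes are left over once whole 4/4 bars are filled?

14

One bar of 4/4 = 16 sixteenth notes.
Express everything in sixteenth notes: eighth = 2; eighth = 2; sixteenth note = 1; sixteenth = 1; whole note = 16; dotted whole note = 24.
Altogether 2 + 2 + 1 + 1 + 16 + 24 = 46.
46 ÷ 16 = 2 complete bars with 14 sixteenth notes remaining.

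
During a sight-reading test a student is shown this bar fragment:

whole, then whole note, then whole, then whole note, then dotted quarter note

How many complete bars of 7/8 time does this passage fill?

One bar of 7/8 = 7 eighth notes.
Convert each value to eighth notes: whole = 8; whole note = 8; whole = 8; whole note = 8; dotted quarter note = 3.
Adding: 8 + 8 + 8 + 8 + 3 = 35.
35 ÷ 7 = 5 complete bars with 0 left over.

5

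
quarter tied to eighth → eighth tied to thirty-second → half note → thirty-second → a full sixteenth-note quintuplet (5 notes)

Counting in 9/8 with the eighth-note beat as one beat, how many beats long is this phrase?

10.5

One eighth-note beat = 4 thirty-second notes.
In thirty-second notes: quarter tied to eighth (quarter + eighth) = 12; eighth tied to thirty-second (eighth + thirty-second) = 5; half note = 16; thirty-second = 1; a full sixteenth-note quintuplet (5 notes) (five quintuplet sixteenths span one quarter) = 8.
Sum: 12 + 5 + 16 + 1 + 8 = 42.
42 ÷ 4 = 10.5 beats.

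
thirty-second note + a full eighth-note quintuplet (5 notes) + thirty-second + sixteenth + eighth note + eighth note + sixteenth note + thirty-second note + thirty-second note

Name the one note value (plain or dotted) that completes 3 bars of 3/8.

eighth note

3 bars of 3/8 = 36 thirty-second notes.
Working in thirty-second notes: thirty-second note = 1; a full eighth-note quintuplet (5 notes) (five quintuplet eighths span one half) = 16; thirty-second = 1; sixteenth = 2; eighth note = 4; eighth note = 4; sixteenth note = 2; thirty-second note = 1; thirty-second note = 1.
Altogether 1 + 16 + 1 + 2 + 4 + 4 + 2 + 1 + 1 = 32.
Remaining: 36 − 32 = 4 thirty-second notes, which is a eighth note.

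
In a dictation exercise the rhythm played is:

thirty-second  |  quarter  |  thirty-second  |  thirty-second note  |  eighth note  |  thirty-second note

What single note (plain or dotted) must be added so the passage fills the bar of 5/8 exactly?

eighth note

The bar of 5/8 = 20 thirty-second notes.
Convert each value to thirty-second notes: thirty-second = 1; quarter = 8; thirty-second = 1; thirty-second note = 1; eighth note = 4; thirty-second note = 1.
Sum: 1 + 8 + 1 + 1 + 4 + 1 = 16.
Remaining: 20 − 16 = 4 thirty-second notes, which is a eighth note.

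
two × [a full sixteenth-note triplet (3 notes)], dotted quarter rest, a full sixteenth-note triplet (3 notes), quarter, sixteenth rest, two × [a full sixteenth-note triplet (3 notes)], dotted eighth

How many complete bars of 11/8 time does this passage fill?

One bar of 11/8 = 22 sixteenth notes.
Working in sixteenth notes: a full sixteenth-note triplet (3 notes) (three triplet sixteenths span one eighth) = 2; a full sixteenth-note triplet (3 notes) (three triplet sixteenths span one eighth) = 2; dotted quarter rest = 6; a full sixteenth-note triplet (3 notes) (three triplet sixteenths span one eighth) = 2; quarter = 4; sixteenth rest = 1; a full sixteenth-note triplet (3 notes) (three triplet sixteenths span one eighth) = 2; a full sixteenth-note triplet (3 notes) (three triplet sixteenths span one eighth) = 2; dotted eighth = 3.
Sum: 2 + 2 + 6 + 2 + 4 + 1 + 2 + 2 + 3 = 24.
24 ÷ 22 = 1 complete bar with 2 left over.

1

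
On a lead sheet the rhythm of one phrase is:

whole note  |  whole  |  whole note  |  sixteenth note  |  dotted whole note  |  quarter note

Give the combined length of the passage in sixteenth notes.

In sixteenth notes: whole note = 16; whole = 16; whole note = 16; sixteenth note = 1; dotted whole note = 24; quarter note = 4.
Total: 16 + 16 + 16 + 1 + 24 + 4 = 77 sixteenth notes.

77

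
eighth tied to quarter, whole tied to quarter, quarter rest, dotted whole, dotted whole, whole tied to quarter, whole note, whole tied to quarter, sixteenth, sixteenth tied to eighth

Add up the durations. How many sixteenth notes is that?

Working in sixteenth notes: eighth tied to quarter (eighth + quarter) = 6; whole tied to quarter (whole + quarter) = 20; quarter rest = 4; dotted whole = 24; dotted whole = 24; whole tied to quarter (whole + quarter) = 20; whole note = 16; whole tied to quarter (whole + quarter) = 20; sixteenth = 1; sixteenth tied to eighth (sixteenth + eighth) = 3.
Altogether 6 + 20 + 4 + 24 + 24 + 20 + 16 + 20 + 1 + 3 = 138 sixteenth notes.

138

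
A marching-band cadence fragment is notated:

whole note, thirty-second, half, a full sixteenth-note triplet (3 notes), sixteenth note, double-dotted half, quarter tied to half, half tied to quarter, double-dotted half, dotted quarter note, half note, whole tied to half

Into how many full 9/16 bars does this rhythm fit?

13

One bar of 9/16 = 18 thirty-second notes.
Each duration in thirty-second notes: whole note = 32; thirty-second = 1; half = 16; a full sixteenth-note triplet (3 notes) (three triplet sixteenths span one eighth) = 4; sixteenth note = 2; double-dotted half = 28; quarter tied to half (quarter + half) = 24; half tied to quarter (half + quarter) = 24; double-dotted half = 28; dotted quarter note = 12; half note = 16; whole tied to half (whole + half) = 48.
Adding: 32 + 1 + 16 + 4 + 2 + 28 + 24 + 24 + 28 + 12 + 16 + 48 = 235.
235 ÷ 18 = 13 complete bars with 1 left over.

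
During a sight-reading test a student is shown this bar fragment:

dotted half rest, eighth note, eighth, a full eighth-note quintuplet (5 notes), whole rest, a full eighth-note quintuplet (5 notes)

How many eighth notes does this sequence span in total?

24

Working in eighth notes: dotted half rest = 6; eighth note = 1; eighth = 1; a full eighth-note quintuplet (5 notes) (five quintuplet eighths span one half) = 4; whole rest = 8; a full eighth-note quintuplet (5 notes) (five quintuplet eighths span one half) = 4.
Adding: 6 + 1 + 1 + 4 + 8 + 4 = 24 eighth notes.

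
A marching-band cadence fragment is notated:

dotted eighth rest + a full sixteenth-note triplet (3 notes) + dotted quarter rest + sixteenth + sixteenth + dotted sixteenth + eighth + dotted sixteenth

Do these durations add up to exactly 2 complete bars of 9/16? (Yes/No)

Yes

One bar of 9/16 = 18 thirty-second notes, so 2 bars = 36.
Convert each value to thirty-second notes: dotted eighth rest = 6; a full sixteenth-note triplet (3 notes) (three triplet sixteenths span one eighth) = 4; dotted quarter rest = 12; sixteenth = 2; sixteenth = 2; dotted sixteenth = 3; eighth = 4; dotted sixteenth = 3.
Sum: 6 + 4 + 12 + 2 + 2 + 3 + 4 + 3 = 36.
36 equals 36, so the answer is Yes.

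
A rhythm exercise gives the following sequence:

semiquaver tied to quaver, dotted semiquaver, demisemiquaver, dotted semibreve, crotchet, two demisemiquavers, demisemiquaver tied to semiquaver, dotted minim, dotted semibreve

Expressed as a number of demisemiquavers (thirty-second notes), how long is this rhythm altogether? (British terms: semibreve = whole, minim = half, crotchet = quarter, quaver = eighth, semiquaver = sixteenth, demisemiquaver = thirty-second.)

143

Convert each value to thirty-second notes: semiquaver tied to quaver (semiquaver + quaver) = 6; dotted semiquaver = 3; demisemiquaver = 1; dotted semibreve = 48; crotchet = 8; demisemiquaver = 1; demisemiquaver = 1; demisemiquaver tied to semiquaver (demisemiquaver + semiquaver) = 3; dotted minim = 24; dotted semibreve = 48.
Total: 6 + 3 + 1 + 48 + 8 + 1 + 1 + 3 + 24 + 48 = 143 thirty-second notes.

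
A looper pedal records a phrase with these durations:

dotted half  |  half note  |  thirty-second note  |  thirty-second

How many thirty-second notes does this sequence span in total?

In thirty-second notes: dotted half = 24; half note = 16; thirty-second note = 1; thirty-second = 1.
Altogether 24 + 16 + 1 + 1 = 42 thirty-second notes.

42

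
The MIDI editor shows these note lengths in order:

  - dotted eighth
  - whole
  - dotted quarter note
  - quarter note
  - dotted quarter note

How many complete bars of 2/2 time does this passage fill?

2

One bar of 2/2 = 16 sixteenth notes.
Convert each value to sixteenth notes: dotted eighth = 3; whole = 16; dotted quarter note = 6; quarter note = 4; dotted quarter note = 6.
Sum: 3 + 16 + 6 + 4 + 6 = 35.
35 ÷ 16 = 2 complete bars with 3 left over.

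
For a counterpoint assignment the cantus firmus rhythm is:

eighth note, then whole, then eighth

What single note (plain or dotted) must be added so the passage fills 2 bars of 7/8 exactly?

2 bars of 7/8 = 14 eighth notes.
Convert each value to eighth notes: eighth note = 1; whole = 8; eighth = 1.
Adding: 1 + 8 + 1 = 10.
Remaining: 14 − 10 = 4 eighth notes, which is a half note.

half note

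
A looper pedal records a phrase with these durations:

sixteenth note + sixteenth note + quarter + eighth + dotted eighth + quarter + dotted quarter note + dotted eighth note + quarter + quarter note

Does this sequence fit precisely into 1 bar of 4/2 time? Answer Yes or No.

One bar of 4/2 = 32 sixteenth notes.
Express everything in sixteenth notes: sixteenth note = 1; sixteenth note = 1; quarter = 4; eighth = 2; dotted eighth = 3; quarter = 4; dotted quarter note = 6; dotted eighth note = 3; quarter = 4; quarter note = 4.
Adding: 1 + 1 + 4 + 2 + 3 + 4 + 6 + 3 + 4 + 4 = 32.
32 equals 32, so the answer is Yes.

Yes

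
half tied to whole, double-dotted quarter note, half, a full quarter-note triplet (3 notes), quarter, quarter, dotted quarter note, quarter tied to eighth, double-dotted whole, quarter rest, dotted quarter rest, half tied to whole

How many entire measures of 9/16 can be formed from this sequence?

14

One bar of 9/16 = 9 sixteenth notes.
Each duration in sixteenth notes: half tied to whole (half + whole) = 24; double-dotted quarter note = 7; half = 8; a full quarter-note triplet (3 notes) (three triplet quarters span one half) = 8; quarter = 4; quarter = 4; dotted quarter note = 6; quarter tied to eighth (quarter + eighth) = 6; double-dotted whole = 28; quarter rest = 4; dotted quarter rest = 6; half tied to whole (half + whole) = 24.
Altogether 24 + 7 + 8 + 8 + 4 + 4 + 6 + 6 + 28 + 4 + 6 + 24 = 129.
129 ÷ 9 = 14 complete bars with 3 left over.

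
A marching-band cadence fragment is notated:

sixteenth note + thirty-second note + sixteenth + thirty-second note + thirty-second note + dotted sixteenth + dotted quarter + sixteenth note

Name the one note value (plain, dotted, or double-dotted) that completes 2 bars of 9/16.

2 bars of 9/16 = 36 thirty-second notes.
Working in thirty-second notes: sixteenth note = 2; thirty-second note = 1; sixteenth = 2; thirty-second note = 1; thirty-second note = 1; dotted sixteenth = 3; dotted quarter = 12; sixteenth note = 2.
Adding: 2 + 1 + 2 + 1 + 1 + 3 + 12 + 2 = 24.
Remaining: 36 − 24 = 12 thirty-second notes, which is a dotted quarter note.

dotted quarter note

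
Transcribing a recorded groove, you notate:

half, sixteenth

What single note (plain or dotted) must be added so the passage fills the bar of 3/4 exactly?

dotted eighth note

The bar of 3/4 = 12 sixteenth notes.
Convert each value to sixteenth notes: half = 8; sixteenth = 1.
Altogether 8 + 1 = 9.
Remaining: 12 − 9 = 3 sixteenth notes, which is a dotted eighth note.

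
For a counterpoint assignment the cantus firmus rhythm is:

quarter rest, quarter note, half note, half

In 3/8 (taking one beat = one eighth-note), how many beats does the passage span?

One eighth-note beat = 2 sixteenth notes.
Express everything in sixteenth notes: quarter rest = 4; quarter note = 4; half note = 8; half = 8.
Altogether 4 + 4 + 8 + 8 = 24.
24 ÷ 2 = 12 beats.

12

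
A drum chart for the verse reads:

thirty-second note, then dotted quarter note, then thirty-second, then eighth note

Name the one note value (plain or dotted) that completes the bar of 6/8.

dotted eighth note

The bar of 6/8 = 24 thirty-second notes.
Working in thirty-second notes: thirty-second note = 1; dotted quarter note = 12; thirty-second = 1; eighth note = 4.
Sum: 1 + 12 + 1 + 4 = 18.
Remaining: 24 − 18 = 6 thirty-second notes, which is a dotted eighth note.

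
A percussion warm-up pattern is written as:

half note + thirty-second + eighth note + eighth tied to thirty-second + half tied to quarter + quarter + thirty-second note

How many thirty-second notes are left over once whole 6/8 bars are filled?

11

One bar of 6/8 = 24 thirty-second notes.
In thirty-second notes: half note = 16; thirty-second = 1; eighth note = 4; eighth tied to thirty-second (eighth + thirty-second) = 5; half tied to quarter (half + quarter) = 24; quarter = 8; thirty-second note = 1.
Adding: 16 + 1 + 4 + 5 + 24 + 8 + 1 = 59.
59 ÷ 24 = 2 complete bars with 11 thirty-second notes remaining.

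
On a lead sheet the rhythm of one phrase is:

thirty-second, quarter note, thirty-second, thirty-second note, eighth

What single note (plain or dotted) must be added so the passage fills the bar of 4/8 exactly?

The bar of 4/8 = 16 thirty-second notes.
In thirty-second notes: thirty-second = 1; quarter note = 8; thirty-second = 1; thirty-second note = 1; eighth = 4.
Sum: 1 + 8 + 1 + 1 + 4 = 15.
Remaining: 16 − 15 = 1 thirty-second note, which is a thirty-second note.

thirty-second note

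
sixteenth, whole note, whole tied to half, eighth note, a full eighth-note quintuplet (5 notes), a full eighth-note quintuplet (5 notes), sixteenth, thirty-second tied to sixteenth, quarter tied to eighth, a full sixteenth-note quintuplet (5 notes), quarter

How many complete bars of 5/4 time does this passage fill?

3

One bar of 5/4 = 40 thirty-second notes.
In thirty-second notes: sixteenth = 2; whole note = 32; whole tied to half (whole + half) = 48; eighth note = 4; a full eighth-note quintuplet (5 notes) (five quintuplet eighths span one half) = 16; a full eighth-note quintuplet (5 notes) (five quintuplet eighths span one half) = 16; sixteenth = 2; thirty-second tied to sixteenth (thirty-second + sixteenth) = 3; quarter tied to eighth (quarter + eighth) = 12; a full sixteenth-note quintuplet (5 notes) (five quintuplet sixteenths span one quarter) = 8; quarter = 8.
Sum: 2 + 32 + 48 + 4 + 16 + 16 + 2 + 3 + 12 + 8 + 8 = 151.
151 ÷ 40 = 3 complete bars with 31 left over.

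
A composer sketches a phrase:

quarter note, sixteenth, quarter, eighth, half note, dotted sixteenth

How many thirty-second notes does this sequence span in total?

41

Each duration in thirty-second notes: quarter note = 8; sixteenth = 2; quarter = 8; eighth = 4; half note = 16; dotted sixteenth = 3.
Altogether 8 + 2 + 8 + 4 + 16 + 3 = 41 thirty-second notes.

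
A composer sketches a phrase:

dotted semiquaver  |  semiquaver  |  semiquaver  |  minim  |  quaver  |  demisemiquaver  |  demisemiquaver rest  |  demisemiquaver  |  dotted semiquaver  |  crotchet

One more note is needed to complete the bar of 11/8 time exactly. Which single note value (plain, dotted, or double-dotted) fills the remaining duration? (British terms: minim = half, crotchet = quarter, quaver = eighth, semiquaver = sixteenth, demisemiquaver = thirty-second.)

The bar of 11/8 = 44 thirty-second notes.
Each duration in thirty-second notes: dotted semiquaver = 3; semiquaver = 2; semiquaver = 2; minim = 16; quaver = 4; demisemiquaver = 1; demisemiquaver rest = 1; demisemiquaver = 1; dotted semiquaver = 3; crotchet = 8.
Total: 3 + 2 + 2 + 16 + 4 + 1 + 1 + 1 + 3 + 8 = 41.
Remaining: 44 − 41 = 3 thirty-second notes, which is a dotted sixteenth note.

dotted sixteenth note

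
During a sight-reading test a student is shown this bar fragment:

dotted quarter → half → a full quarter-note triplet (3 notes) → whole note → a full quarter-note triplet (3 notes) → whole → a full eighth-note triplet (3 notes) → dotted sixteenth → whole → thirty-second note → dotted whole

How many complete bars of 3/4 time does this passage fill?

One bar of 3/4 = 24 thirty-second notes.
Working in thirty-second notes: dotted quarter = 12; half = 16; a full quarter-note triplet (3 notes) (three triplet quarters span one half) = 16; whole note = 32; a full quarter-note triplet (3 notes) (three triplet quarters span one half) = 16; whole = 32; a full eighth-note triplet (3 notes) (three triplet eighths span one quarter) = 8; dotted sixteenth = 3; whole = 32; thirty-second note = 1; dotted whole = 48.
Total: 12 + 16 + 16 + 32 + 16 + 32 + 8 + 3 + 32 + 1 + 48 = 216.
216 ÷ 24 = 9 complete bars with 0 left over.

9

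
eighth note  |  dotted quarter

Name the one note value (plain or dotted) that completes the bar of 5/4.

The bar of 5/4 = 10 eighth notes.
Convert each value to eighth notes: eighth note = 1; dotted quarter = 3.
Altogether 1 + 3 = 4.
Remaining: 10 − 4 = 6 eighth notes, which is a dotted half note.

dotted half note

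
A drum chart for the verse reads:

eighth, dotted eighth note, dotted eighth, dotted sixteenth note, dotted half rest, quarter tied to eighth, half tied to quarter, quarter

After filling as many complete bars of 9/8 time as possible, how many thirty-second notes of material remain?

One bar of 9/8 = 36 thirty-second notes.
Working in thirty-second notes: eighth = 4; dotted eighth note = 6; dotted eighth = 6; dotted sixteenth note = 3; dotted half rest = 24; quarter tied to eighth (quarter + eighth) = 12; half tied to quarter (half + quarter) = 24; quarter = 8.
Total: 4 + 6 + 6 + 3 + 24 + 12 + 24 + 8 = 87.
87 ÷ 36 = 2 complete bars with 15 thirty-second notes remaining.

15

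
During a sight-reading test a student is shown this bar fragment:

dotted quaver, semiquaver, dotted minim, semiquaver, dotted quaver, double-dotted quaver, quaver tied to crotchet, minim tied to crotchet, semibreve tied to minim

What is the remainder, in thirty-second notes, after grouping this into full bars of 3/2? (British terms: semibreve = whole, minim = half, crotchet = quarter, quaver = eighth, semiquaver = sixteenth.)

One bar of 3/2 = 48 thirty-second notes.
Convert each value to thirty-second notes: dotted quaver = 6; semiquaver = 2; dotted minim = 24; semiquaver = 2; dotted quaver = 6; double-dotted quaver = 7; quaver tied to crotchet (quaver + crotchet) = 12; minim tied to crotchet (minim + crotchet) = 24; semibreve tied to minim (semibreve + minim) = 48.
Adding: 6 + 2 + 24 + 2 + 6 + 7 + 12 + 24 + 48 = 131.
131 ÷ 48 = 2 complete bars with 35 thirty-second notes remaining.

35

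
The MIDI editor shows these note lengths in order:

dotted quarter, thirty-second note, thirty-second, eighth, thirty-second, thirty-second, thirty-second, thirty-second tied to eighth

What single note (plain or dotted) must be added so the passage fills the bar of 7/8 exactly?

The bar of 7/8 = 28 thirty-second notes.
Convert each value to thirty-second notes: dotted quarter = 12; thirty-second note = 1; thirty-second = 1; eighth = 4; thirty-second = 1; thirty-second = 1; thirty-second = 1; thirty-second tied to eighth (thirty-second + eighth) = 5.
Adding: 12 + 1 + 1 + 4 + 1 + 1 + 1 + 5 = 26.
Remaining: 28 − 26 = 2 thirty-second notes, which is a sixteenth note.

sixteenth note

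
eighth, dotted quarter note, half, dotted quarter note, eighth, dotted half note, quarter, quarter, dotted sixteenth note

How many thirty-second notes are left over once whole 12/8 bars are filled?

One bar of 12/8 = 48 thirty-second notes.
Convert each value to thirty-second notes: eighth = 4; dotted quarter note = 12; half = 16; dotted quarter note = 12; eighth = 4; dotted half note = 24; quarter = 8; quarter = 8; dotted sixteenth note = 3.
Altogether 4 + 12 + 16 + 12 + 4 + 24 + 8 + 8 + 3 = 91.
91 ÷ 48 = 1 complete bar with 43 thirty-second notes remaining.

43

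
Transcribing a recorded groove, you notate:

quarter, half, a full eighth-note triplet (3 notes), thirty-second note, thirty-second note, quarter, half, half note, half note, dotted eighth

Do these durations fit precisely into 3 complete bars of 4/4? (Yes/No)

One bar of 4/4 = 32 thirty-second notes, so 3 bars = 96.
In thirty-second notes: quarter = 8; half = 16; a full eighth-note triplet (3 notes) (three triplet eighths span one quarter) = 8; thirty-second note = 1; thirty-second note = 1; quarter = 8; half = 16; half note = 16; half note = 16; dotted eighth = 6.
Altogether 8 + 16 + 8 + 1 + 1 + 8 + 16 + 16 + 16 + 6 = 96.
96 equals 96, so the answer is Yes.

Yes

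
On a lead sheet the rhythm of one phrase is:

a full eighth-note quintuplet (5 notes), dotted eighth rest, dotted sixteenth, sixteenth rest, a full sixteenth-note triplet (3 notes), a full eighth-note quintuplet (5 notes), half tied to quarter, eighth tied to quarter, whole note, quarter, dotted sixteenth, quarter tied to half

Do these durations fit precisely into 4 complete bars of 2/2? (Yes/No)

One bar of 2/2 = 32 thirty-second notes, so 4 bars = 128.
Working in thirty-second notes: a full eighth-note quintuplet (5 notes) (five quintuplet eighths span one half) = 16; dotted eighth rest = 6; dotted sixteenth = 3; sixteenth rest = 2; a full sixteenth-note triplet (3 notes) (three triplet sixteenths span one eighth) = 4; a full eighth-note quintuplet (5 notes) (five quintuplet eighths span one half) = 16; half tied to quarter (half + quarter) = 24; eighth tied to quarter (eighth + quarter) = 12; whole note = 32; quarter = 8; dotted sixteenth = 3; quarter tied to half (quarter + half) = 24.
Sum: 16 + 6 + 3 + 2 + 4 + 16 + 24 + 12 + 32 + 8 + 3 + 24 = 150.
150 exceeds 128, so the answer is No.

No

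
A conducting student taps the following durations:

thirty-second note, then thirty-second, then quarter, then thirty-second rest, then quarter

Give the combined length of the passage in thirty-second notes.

19

Working in thirty-second notes: thirty-second note = 1; thirty-second = 1; quarter = 8; thirty-second rest = 1; quarter = 8.
Total: 1 + 1 + 8 + 1 + 8 = 19 thirty-second notes.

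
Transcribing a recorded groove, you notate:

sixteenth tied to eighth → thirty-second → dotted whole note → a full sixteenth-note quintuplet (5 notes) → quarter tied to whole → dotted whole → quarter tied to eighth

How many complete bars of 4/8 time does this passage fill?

One bar of 4/8 = 16 thirty-second notes.
Working in thirty-second notes: sixteenth tied to eighth (sixteenth + eighth) = 6; thirty-second = 1; dotted whole note = 48; a full sixteenth-note quintuplet (5 notes) (five quintuplet sixteenths span one quarter) = 8; quarter tied to whole (quarter + whole) = 40; dotted whole = 48; quarter tied to eighth (quarter + eighth) = 12.
Altogether 6 + 1 + 48 + 8 + 40 + 48 + 12 = 163.
163 ÷ 16 = 10 complete bars with 3 left over.

10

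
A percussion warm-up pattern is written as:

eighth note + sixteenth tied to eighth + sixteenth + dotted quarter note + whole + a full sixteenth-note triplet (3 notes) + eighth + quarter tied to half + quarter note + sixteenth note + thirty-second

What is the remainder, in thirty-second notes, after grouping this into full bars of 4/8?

One bar of 4/8 = 16 thirty-second notes.
Express everything in thirty-second notes: eighth note = 4; sixteenth tied to eighth (sixteenth + eighth) = 6; sixteenth = 2; dotted quarter note = 12; whole = 32; a full sixteenth-note triplet (3 notes) (three triplet sixteenths span one eighth) = 4; eighth = 4; quarter tied to half (quarter + half) = 24; quarter note = 8; sixteenth note = 2; thirty-second = 1.
Total: 4 + 6 + 2 + 12 + 32 + 4 + 4 + 24 + 8 + 2 + 1 = 99.
99 ÷ 16 = 6 complete bars with 3 thirty-second notes remaining.

3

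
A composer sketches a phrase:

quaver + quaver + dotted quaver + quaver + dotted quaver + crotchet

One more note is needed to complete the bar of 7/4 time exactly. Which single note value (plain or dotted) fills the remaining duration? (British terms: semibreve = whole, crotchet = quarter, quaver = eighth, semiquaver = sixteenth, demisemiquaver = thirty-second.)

dotted half note

The bar of 7/4 = 28 sixteenth notes.
Convert each value to sixteenth notes: quaver = 2; quaver = 2; dotted quaver = 3; quaver = 2; dotted quaver = 3; crotchet = 4.
Total: 2 + 2 + 3 + 2 + 3 + 4 = 16.
Remaining: 28 − 16 = 12 sixteenth notes, which is a dotted half note.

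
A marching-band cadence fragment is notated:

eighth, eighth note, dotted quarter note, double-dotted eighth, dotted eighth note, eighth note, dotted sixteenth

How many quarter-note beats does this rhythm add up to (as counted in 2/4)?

5

One quarter-note beat = 8 thirty-second notes.
In thirty-second notes: eighth = 4; eighth note = 4; dotted quarter note = 12; double-dotted eighth = 7; dotted eighth note = 6; eighth note = 4; dotted sixteenth = 3.
Adding: 4 + 4 + 12 + 7 + 6 + 4 + 3 = 40.
40 ÷ 8 = 5 beats.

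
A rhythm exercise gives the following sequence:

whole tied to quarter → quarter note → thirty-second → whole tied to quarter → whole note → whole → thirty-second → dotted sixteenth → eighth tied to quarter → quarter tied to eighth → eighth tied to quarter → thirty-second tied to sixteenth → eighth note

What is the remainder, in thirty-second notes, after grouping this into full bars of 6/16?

8

One bar of 6/16 = 12 thirty-second notes.
Express everything in thirty-second notes: whole tied to quarter (whole + quarter) = 40; quarter note = 8; thirty-second = 1; whole tied to quarter (whole + quarter) = 40; whole note = 32; whole = 32; thirty-second = 1; dotted sixteenth = 3; eighth tied to quarter (eighth + quarter) = 12; quarter tied to eighth (quarter + eighth) = 12; eighth tied to quarter (eighth + quarter) = 12; thirty-second tied to sixteenth (thirty-second + sixteenth) = 3; eighth note = 4.
Altogether 40 + 8 + 1 + 40 + 32 + 32 + 1 + 3 + 12 + 12 + 12 + 3 + 4 = 200.
200 ÷ 12 = 16 complete bars with 8 thirty-second notes remaining.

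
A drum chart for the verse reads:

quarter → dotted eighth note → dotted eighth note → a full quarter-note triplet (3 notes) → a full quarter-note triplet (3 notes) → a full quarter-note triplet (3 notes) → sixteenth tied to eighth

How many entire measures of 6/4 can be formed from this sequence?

1

One bar of 6/4 = 24 sixteenth notes.
Convert each value to sixteenth notes: quarter = 4; dotted eighth note = 3; dotted eighth note = 3; a full quarter-note triplet (3 notes) (three triplet quarters span one half) = 8; a full quarter-note triplet (3 notes) (three triplet quarters span one half) = 8; a full quarter-note triplet (3 notes) (three triplet quarters span one half) = 8; sixteenth tied to eighth (sixteenth + eighth) = 3.
Total: 4 + 3 + 3 + 8 + 8 + 8 + 3 = 37.
37 ÷ 24 = 1 complete bar with 13 left over.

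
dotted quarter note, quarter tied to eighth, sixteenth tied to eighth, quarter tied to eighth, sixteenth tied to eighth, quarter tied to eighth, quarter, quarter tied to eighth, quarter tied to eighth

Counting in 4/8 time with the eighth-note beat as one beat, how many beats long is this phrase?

One eighth-note beat = 2 sixteenth notes.
In sixteenth notes: dotted quarter note = 6; quarter tied to eighth (quarter + eighth) = 6; sixteenth tied to eighth (sixteenth + eighth) = 3; quarter tied to eighth (quarter + eighth) = 6; sixteenth tied to eighth (sixteenth + eighth) = 3; quarter tied to eighth (quarter + eighth) = 6; quarter = 4; quarter tied to eighth (quarter + eighth) = 6; quarter tied to eighth (quarter + eighth) = 6.
Adding: 6 + 6 + 3 + 6 + 3 + 6 + 4 + 6 + 6 = 46.
46 ÷ 2 = 23 beats.

23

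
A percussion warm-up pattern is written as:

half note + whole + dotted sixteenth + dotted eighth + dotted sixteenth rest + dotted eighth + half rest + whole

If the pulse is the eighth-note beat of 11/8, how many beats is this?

One eighth-note beat = 4 thirty-second notes.
Each duration in thirty-second notes: half note = 16; whole = 32; dotted sixteenth = 3; dotted eighth = 6; dotted sixteenth rest = 3; dotted eighth = 6; half rest = 16; whole = 32.
Adding: 16 + 32 + 3 + 6 + 3 + 6 + 16 + 32 = 114.
114 ÷ 4 = 28.5 beats.

28.5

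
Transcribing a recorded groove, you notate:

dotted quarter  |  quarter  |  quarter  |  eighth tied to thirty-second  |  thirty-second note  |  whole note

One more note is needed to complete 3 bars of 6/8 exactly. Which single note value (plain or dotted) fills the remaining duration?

3 bars of 6/8 = 72 thirty-second notes.
Express everything in thirty-second notes: dotted quarter = 12; quarter = 8; quarter = 8; eighth tied to thirty-second (eighth + thirty-second) = 5; thirty-second note = 1; whole note = 32.
Sum: 12 + 8 + 8 + 5 + 1 + 32 = 66.
Remaining: 72 − 66 = 6 thirty-second notes, which is a dotted eighth note.

dotted eighth note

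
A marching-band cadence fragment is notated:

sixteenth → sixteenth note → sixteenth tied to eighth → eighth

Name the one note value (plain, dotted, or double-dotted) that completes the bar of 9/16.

eighth note

The bar of 9/16 = 9 sixteenth notes.
Express everything in sixteenth notes: sixteenth = 1; sixteenth note = 1; sixteenth tied to eighth (sixteenth + eighth) = 3; eighth = 2.
Sum: 1 + 1 + 3 + 2 = 7.
Remaining: 9 − 7 = 2 sixteenth notes, which is a eighth note.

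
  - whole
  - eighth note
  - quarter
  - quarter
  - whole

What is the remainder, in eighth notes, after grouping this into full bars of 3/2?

One bar of 3/2 = 12 eighth notes.
Convert each value to eighth notes: whole = 8; eighth note = 1; quarter = 2; quarter = 2; whole = 8.
Adding: 8 + 1 + 2 + 2 + 8 = 21.
21 ÷ 12 = 1 complete bar with 9 eighth notes remaining.

9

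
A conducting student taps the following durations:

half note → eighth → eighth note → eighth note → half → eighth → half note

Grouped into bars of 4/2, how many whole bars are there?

One bar of 4/2 = 16 eighth notes.
Convert each value to eighth notes: half note = 4; eighth = 1; eighth note = 1; eighth note = 1; half = 4; eighth = 1; half note = 4.
Altogether 4 + 1 + 1 + 1 + 4 + 1 + 4 = 16.
16 ÷ 16 = 1 complete bar with 0 left over.

1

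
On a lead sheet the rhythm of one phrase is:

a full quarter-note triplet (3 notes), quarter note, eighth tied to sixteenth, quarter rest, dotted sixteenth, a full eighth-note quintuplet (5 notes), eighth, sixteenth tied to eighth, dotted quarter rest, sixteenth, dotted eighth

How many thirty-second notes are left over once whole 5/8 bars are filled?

One bar of 5/8 = 20 thirty-second notes.
Convert each value to thirty-second notes: a full quarter-note triplet (3 notes) (three triplet quarters span one half) = 16; quarter note = 8; eighth tied to sixteenth (eighth + sixteenth) = 6; quarter rest = 8; dotted sixteenth = 3; a full eighth-note quintuplet (5 notes) (five quintuplet eighths span one half) = 16; eighth = 4; sixteenth tied to eighth (sixteenth + eighth) = 6; dotted quarter rest = 12; sixteenth = 2; dotted eighth = 6.
Adding: 16 + 8 + 6 + 8 + 3 + 16 + 4 + 6 + 12 + 2 + 6 = 87.
87 ÷ 20 = 4 complete bars with 7 thirty-second notes remaining.

7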